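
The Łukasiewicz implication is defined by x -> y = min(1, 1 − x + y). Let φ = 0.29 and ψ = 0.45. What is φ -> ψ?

1.00

φ -> ψ = min(1, 1 − 0.29 + 0.45) = min(1, 1.16) = 1.00
For comparison, the Gödel implication (1 if x ≤ y else y) would give 1.00.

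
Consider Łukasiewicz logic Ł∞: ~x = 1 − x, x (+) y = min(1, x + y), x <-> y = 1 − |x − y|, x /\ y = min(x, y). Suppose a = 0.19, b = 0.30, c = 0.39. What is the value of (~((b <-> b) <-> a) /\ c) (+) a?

0.58

b <-> b = 1 − |0.30 − 0.30| = 1 − 0.00 = 1.00
(b <-> b) <-> a = 1 − |1.00 − 0.19| = 1 − 0.81 = 0.19
~((b <-> b) <-> a) = 1 − 0.19 = 0.81
~((b <-> b) <-> a) /\ c = min(0.81, 0.39) = 0.39
(~((b <-> b) <-> a) /\ c) (+) a = min(1, 0.39 + 0.19) = min(1, 0.58) = 0.58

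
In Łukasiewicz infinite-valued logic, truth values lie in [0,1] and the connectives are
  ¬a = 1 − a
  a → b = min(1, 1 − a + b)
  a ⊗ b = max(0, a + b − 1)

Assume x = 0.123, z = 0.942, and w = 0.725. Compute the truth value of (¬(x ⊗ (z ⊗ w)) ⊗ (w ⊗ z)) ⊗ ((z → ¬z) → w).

z ⊗ w = max(0, 0.942 + 0.725 − 1) = max(0, 0.667) = 0.667
x ⊗ (z ⊗ w) = max(0, 0.123 + 0.667 − 1) = max(0, -0.210) = 0.000
¬(x ⊗ (z ⊗ w)) = 1 − 0.000 = 1.000
w ⊗ z = max(0, 0.725 + 0.942 − 1) = max(0, 0.667) = 0.667
¬(x ⊗ (z ⊗ w)) ⊗ (w ⊗ z) = max(0, 1.000 + 0.667 − 1) = max(0, 0.667) = 0.667
¬z = 1 − 0.942 = 0.058
z → ¬z = min(1, 1 − 0.942 + 0.058) = min(1, 0.116) = 0.116
(z → ¬z) → w = min(1, 1 − 0.116 + 0.725) = min(1, 1.609) = 1.000
(¬(x ⊗ (z ⊗ w)) ⊗ (w ⊗ z)) ⊗ ((z → ¬z) → w) = max(0, 0.667 + 1.000 − 1) = max(0, 0.667) = 0.667

0.667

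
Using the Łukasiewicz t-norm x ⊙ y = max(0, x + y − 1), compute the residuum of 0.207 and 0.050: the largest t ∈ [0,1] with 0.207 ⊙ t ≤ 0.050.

0.843

The residuum of the Łukasiewicz t-norm gives the supremum: min(1, 1 − 0.207 + 0.050).
1 − 0.207 + 0.050 = 0.843, so t = min(1, 0.843) = 0.843.
Check: 0.207 ⊙ 0.843 = max(0, 0.050) = 0.050 ≤ 0.050.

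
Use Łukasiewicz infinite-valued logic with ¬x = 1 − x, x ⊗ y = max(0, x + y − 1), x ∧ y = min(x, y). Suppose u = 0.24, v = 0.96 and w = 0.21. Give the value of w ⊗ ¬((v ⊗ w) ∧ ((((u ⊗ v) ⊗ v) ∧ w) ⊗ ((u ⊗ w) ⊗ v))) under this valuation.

v ⊗ w = max(0, 0.96 + 0.21 − 1) = max(0, 0.17) = 0.17
u ⊗ v = max(0, 0.24 + 0.96 − 1) = max(0, 0.20) = 0.20
(u ⊗ v) ⊗ v = max(0, 0.20 + 0.96 − 1) = max(0, 0.16) = 0.16
((u ⊗ v) ⊗ v) ∧ w = min(0.16, 0.21) = 0.16
u ⊗ w = max(0, 0.24 + 0.21 − 1) = max(0, -0.55) = 0.00
(u ⊗ w) ⊗ v = max(0, 0.00 + 0.96 − 1) = max(0, -0.04) = 0.00
(((u ⊗ v) ⊗ v) ∧ w) ⊗ ((u ⊗ w) ⊗ v) = max(0, 0.16 + 0.00 − 1) = max(0, -0.84) = 0.00
(v ⊗ w) ∧ ((((u ⊗ v) ⊗ v) ∧ w) ⊗ ((u ⊗ w) ⊗ v)) = min(0.17, 0.00) = 0.00
¬((v ⊗ w) ∧ ((((u ⊗ v) ⊗ v) ∧ w) ⊗ ((u ⊗ w) ⊗ v))) = 1 − 0.00 = 1.00
w ⊗ ¬((v ⊗ w) ∧ ((((u ⊗ v) ⊗ v) ∧ w) ⊗ ((u ⊗ w) ⊗ v))) = max(0, 0.21 + 1.00 − 1) = max(0, 0.21) = 0.21

0.21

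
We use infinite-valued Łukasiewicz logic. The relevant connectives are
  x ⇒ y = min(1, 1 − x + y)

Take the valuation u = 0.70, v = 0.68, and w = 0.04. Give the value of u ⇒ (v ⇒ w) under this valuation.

0.66

v ⇒ w = min(1, 1 − 0.68 + 0.04) = min(1, 0.36) = 0.36
u ⇒ (v ⇒ w) = min(1, 1 − 0.70 + 0.36) = min(1, 0.66) = 0.66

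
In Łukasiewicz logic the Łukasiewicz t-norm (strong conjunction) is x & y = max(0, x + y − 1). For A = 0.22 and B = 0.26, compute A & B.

A & B = max(0, 0.22 + 0.26 − 1) = max(0, -0.52) = 0.00
For comparison, the Gödel (minimum) t-norm min(x, y) would give 0.22.

0.00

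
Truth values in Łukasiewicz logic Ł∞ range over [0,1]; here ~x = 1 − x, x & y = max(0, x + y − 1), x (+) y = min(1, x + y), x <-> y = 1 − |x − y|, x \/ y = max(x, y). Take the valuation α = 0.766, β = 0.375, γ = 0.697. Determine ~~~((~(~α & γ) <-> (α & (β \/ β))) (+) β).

0.484

~α = 1 − 0.766 = 0.234
~α & γ = max(0, 0.234 + 0.697 − 1) = max(0, -0.069) = 0.000
~(~α & γ) = 1 − 0.000 = 1.000
β \/ β = max(0.375, 0.375) = 0.375
α & (β \/ β) = max(0, 0.766 + 0.375 − 1) = max(0, 0.141) = 0.141
~(~α & γ) <-> (α & (β \/ β)) = 1 − |1.000 − 0.141| = 1 − 0.859 = 0.141
(~(~α & γ) <-> (α & (β \/ β))) (+) β = min(1, 0.141 + 0.375) = min(1, 0.516) = 0.516
~((~(~α & γ) <-> (α & (β \/ β))) (+) β) = 1 − 0.516 = 0.484
~~((~(~α & γ) <-> (α & (β \/ β))) (+) β) = 1 − 0.484 = 0.516
~~~((~(~α & γ) <-> (α & (β \/ β))) (+) β) = 1 − 0.516 = 0.484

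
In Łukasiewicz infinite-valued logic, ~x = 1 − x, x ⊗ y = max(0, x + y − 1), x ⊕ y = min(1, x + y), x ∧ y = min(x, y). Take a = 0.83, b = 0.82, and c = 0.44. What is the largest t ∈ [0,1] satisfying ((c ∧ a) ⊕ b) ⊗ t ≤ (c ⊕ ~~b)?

1.00

c ∧ a = min(0.44, 0.83) = 0.44
(c ∧ a) ⊕ b = min(1, 0.44 + 0.82) = min(1, 1.26) = 1.00
So the left factor is (c ∧ a) ⊕ b = 1.00.
~b = 1 − 0.82 = 0.18
~~b = 1 − 0.18 = 0.82
c ⊕ ~~b = min(1, 0.44 + 0.82) = min(1, 1.26) = 1.00
So the right-hand bound is c ⊕ ~~b = 1.00.
The residuum of the Łukasiewicz t-norm gives the supremum: min(1, 1 − 1.00 + 1.00).
1 − 1.00 + 1.00 = 1.00, so t = min(1, 1.00) = 1.00.
Check: 1.00 ⊗ 1.00 = max(0, 1.00) = 1.00 ≤ 1.00.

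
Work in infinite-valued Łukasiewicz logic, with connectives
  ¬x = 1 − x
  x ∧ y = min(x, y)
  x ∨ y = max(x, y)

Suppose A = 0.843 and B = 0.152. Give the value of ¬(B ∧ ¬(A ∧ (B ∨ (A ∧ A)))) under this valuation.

0.848

A ∧ A = min(0.843, 0.843) = 0.843
B ∨ (A ∧ A) = max(0.152, 0.843) = 0.843
A ∧ (B ∨ (A ∧ A)) = min(0.843, 0.843) = 0.843
¬(A ∧ (B ∨ (A ∧ A))) = 1 − 0.843 = 0.157
B ∧ ¬(A ∧ (B ∨ (A ∧ A))) = min(0.152, 0.157) = 0.152
¬(B ∧ ¬(A ∧ (B ∨ (A ∧ A)))) = 1 − 0.152 = 0.848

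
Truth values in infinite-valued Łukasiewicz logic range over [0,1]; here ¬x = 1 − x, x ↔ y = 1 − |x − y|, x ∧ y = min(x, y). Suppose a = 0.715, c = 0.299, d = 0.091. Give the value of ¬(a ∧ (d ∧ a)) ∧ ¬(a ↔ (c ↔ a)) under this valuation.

0.131

d ∧ a = min(0.091, 0.715) = 0.091
a ∧ (d ∧ a) = min(0.715, 0.091) = 0.091
¬(a ∧ (d ∧ a)) = 1 − 0.091 = 0.909
c ↔ a = 1 − |0.299 − 0.715| = 1 − 0.416 = 0.584
a ↔ (c ↔ a) = 1 − |0.715 − 0.584| = 1 − 0.131 = 0.869
¬(a ↔ (c ↔ a)) = 1 − 0.869 = 0.131
¬(a ∧ (d ∧ a)) ∧ ¬(a ↔ (c ↔ a)) = min(0.909, 0.131) = 0.131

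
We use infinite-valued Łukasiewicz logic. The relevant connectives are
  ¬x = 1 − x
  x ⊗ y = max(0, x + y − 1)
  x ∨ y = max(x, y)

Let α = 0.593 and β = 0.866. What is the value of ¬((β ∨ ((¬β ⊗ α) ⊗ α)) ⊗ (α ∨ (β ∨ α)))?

¬β = 1 − 0.866 = 0.134
¬β ⊗ α = max(0, 0.134 + 0.593 − 1) = max(0, -0.273) = 0.000
(¬β ⊗ α) ⊗ α = max(0, 0.000 + 0.593 − 1) = max(0, -0.407) = 0.000
β ∨ ((¬β ⊗ α) ⊗ α) = max(0.866, 0.000) = 0.866
β ∨ α = max(0.866, 0.593) = 0.866
α ∨ (β ∨ α) = max(0.593, 0.866) = 0.866
(β ∨ ((¬β ⊗ α) ⊗ α)) ⊗ (α ∨ (β ∨ α)) = max(0, 0.866 + 0.866 − 1) = max(0, 0.732) = 0.732
¬((β ∨ ((¬β ⊗ α) ⊗ α)) ⊗ (α ∨ (β ∨ α))) = 1 − 0.732 = 0.268

0.268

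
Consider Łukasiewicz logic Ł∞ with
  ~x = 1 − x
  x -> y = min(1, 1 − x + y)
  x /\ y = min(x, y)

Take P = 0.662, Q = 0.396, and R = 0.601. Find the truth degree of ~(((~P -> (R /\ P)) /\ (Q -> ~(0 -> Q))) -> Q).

~P = 1 − 0.662 = 0.338
R /\ P = min(0.601, 0.662) = 0.601
~P -> (R /\ P) = min(1, 1 − 0.338 + 0.601) = min(1, 1.263) = 1.000
0 -> Q = min(1, 1 − 0.000 + 0.396) = min(1, 1.396) = 1.000
~(0 -> Q) = 1 − 1.000 = 0.000
Q -> ~(0 -> Q) = min(1, 1 − 0.396 + 0.000) = min(1, 0.604) = 0.604
(~P -> (R /\ P)) /\ (Q -> ~(0 -> Q)) = min(1.000, 0.604) = 0.604
((~P -> (R /\ P)) /\ (Q -> ~(0 -> Q))) -> Q = min(1, 1 − 0.604 + 0.396) = min(1, 0.792) = 0.792
~(((~P -> (R /\ P)) /\ (Q -> ~(0 -> Q))) -> Q) = 1 − 0.792 = 0.208

0.208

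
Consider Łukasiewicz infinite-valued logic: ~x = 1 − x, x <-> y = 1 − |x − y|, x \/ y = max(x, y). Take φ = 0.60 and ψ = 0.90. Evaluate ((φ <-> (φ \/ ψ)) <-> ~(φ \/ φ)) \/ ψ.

0.90

φ \/ ψ = max(0.60, 0.90) = 0.90
φ <-> (φ \/ ψ) = 1 − |0.60 − 0.90| = 1 − 0.30 = 0.70
φ \/ φ = max(0.60, 0.60) = 0.60
~(φ \/ φ) = 1 − 0.60 = 0.40
(φ <-> (φ \/ ψ)) <-> ~(φ \/ φ) = 1 − |0.70 − 0.40| = 1 − 0.30 = 0.70
((φ <-> (φ \/ ψ)) <-> ~(φ \/ φ)) \/ ψ = max(0.70, 0.90) = 0.90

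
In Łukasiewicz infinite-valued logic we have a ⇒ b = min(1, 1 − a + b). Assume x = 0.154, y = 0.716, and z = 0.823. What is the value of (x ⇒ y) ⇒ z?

x ⇒ y = min(1, 1 − 0.154 + 0.716) = min(1, 1.562) = 1.000
(x ⇒ y) ⇒ z = min(1, 1 − 1.000 + 0.823) = min(1, 0.823) = 0.823

0.823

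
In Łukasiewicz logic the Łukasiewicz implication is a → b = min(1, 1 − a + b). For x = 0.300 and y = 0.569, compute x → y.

1.000

x → y = min(1, 1 − 0.300 + 0.569) = min(1, 1.269) = 1.000
For comparison, the Gödel implication (1 if a ≤ b else b) would give 1.000.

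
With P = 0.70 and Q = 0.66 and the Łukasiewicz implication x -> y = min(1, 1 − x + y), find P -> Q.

P -> Q = min(1, 1 − 0.70 + 0.66) = min(1, 0.96) = 0.96
For comparison, the Gödel implication (1 if x ≤ y else y) would give 0.66.

0.96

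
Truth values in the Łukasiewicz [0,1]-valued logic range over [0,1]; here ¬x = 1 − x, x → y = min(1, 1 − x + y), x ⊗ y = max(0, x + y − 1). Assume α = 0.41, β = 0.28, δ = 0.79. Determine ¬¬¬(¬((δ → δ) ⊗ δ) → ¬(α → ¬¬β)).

δ → δ = min(1, 1 − 0.79 + 0.79) = min(1, 1.00) = 1.00
(δ → δ) ⊗ δ = max(0, 1.00 + 0.79 − 1) = max(0, 0.79) = 0.79
¬((δ → δ) ⊗ δ) = 1 − 0.79 = 0.21
¬β = 1 − 0.28 = 0.72
¬¬β = 1 − 0.72 = 0.28
α → ¬¬β = min(1, 1 − 0.41 + 0.28) = min(1, 0.87) = 0.87
¬(α → ¬¬β) = 1 − 0.87 = 0.13
¬((δ → δ) ⊗ δ) → ¬(α → ¬¬β) = min(1, 1 − 0.21 + 0.13) = min(1, 0.92) = 0.92
¬(¬((δ → δ) ⊗ δ) → ¬(α → ¬¬β)) = 1 − 0.92 = 0.08
¬¬(¬((δ → δ) ⊗ δ) → ¬(α → ¬¬β)) = 1 − 0.08 = 0.92
¬¬¬(¬((δ → δ) ⊗ δ) → ¬(α → ¬¬β)) = 1 − 0.92 = 0.08

0.08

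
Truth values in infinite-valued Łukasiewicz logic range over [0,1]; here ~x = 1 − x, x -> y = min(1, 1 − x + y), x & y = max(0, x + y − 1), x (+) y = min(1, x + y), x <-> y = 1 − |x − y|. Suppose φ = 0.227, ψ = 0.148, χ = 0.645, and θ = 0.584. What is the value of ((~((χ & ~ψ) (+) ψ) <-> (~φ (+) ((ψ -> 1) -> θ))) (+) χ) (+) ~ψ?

~ψ = 1 − 0.148 = 0.852
χ & ~ψ = max(0, 0.645 + 0.852 − 1) = max(0, 0.497) = 0.497
(χ & ~ψ) (+) ψ = min(1, 0.497 + 0.148) = min(1, 0.645) = 0.645
~((χ & ~ψ) (+) ψ) = 1 − 0.645 = 0.355
~φ = 1 − 0.227 = 0.773
ψ -> 1 = min(1, 1 − 0.148 + 1.000) = min(1, 1.852) = 1.000
(ψ -> 1) -> θ = min(1, 1 − 1.000 + 0.584) = min(1, 0.584) = 0.584
~φ (+) ((ψ -> 1) -> θ) = min(1, 0.773 + 0.584) = min(1, 1.357) = 1.000
~((χ & ~ψ) (+) ψ) <-> (~φ (+) ((ψ -> 1) -> θ)) = 1 − |0.355 − 1.000| = 1 − 0.645 = 0.355
(~((χ & ~ψ) (+) ψ) <-> (~φ (+) ((ψ -> 1) -> θ))) (+) χ = min(1, 0.355 + 0.645) = min(1, 1.000) = 1.000
((~((χ & ~ψ) (+) ψ) <-> (~φ (+) ((ψ -> 1) -> θ))) (+) χ) (+) ~ψ = min(1, 1.000 + 0.852) = min(1, 1.852) = 1.000

1.000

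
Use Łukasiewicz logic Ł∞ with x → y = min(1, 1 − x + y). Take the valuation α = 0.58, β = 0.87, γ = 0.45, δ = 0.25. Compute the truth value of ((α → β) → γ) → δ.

α → β = min(1, 1 − 0.58 + 0.87) = min(1, 1.29) = 1.00
(α → β) → γ = min(1, 1 − 1.00 + 0.45) = min(1, 0.45) = 0.45
((α → β) → γ) → δ = min(1, 1 − 0.45 + 0.25) = min(1, 0.80) = 0.80

0.80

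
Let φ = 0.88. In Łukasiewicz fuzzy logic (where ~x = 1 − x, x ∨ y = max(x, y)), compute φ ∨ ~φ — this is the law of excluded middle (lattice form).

~φ = 1 − 0.88 = 0.12
φ ∨ ~φ = max(0.88, 0.12) = 0.88
(The value 0.88 < 1 shows this instance is not satisfied; not a Ł∞-tautology — its value is max(a, 1−a).)

0.88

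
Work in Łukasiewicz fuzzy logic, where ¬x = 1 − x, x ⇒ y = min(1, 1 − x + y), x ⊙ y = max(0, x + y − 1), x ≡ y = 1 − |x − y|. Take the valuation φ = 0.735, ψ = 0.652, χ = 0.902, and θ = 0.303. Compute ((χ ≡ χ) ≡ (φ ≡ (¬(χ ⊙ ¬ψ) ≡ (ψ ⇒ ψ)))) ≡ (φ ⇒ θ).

χ ≡ χ = 1 − |0.902 − 0.902| = 1 − 0.000 = 1.000
¬ψ = 1 − 0.652 = 0.348
χ ⊙ ¬ψ = max(0, 0.902 + 0.348 − 1) = max(0, 0.250) = 0.250
¬(χ ⊙ ¬ψ) = 1 − 0.250 = 0.750
ψ ⇒ ψ = min(1, 1 − 0.652 + 0.652) = min(1, 1.000) = 1.000
¬(χ ⊙ ¬ψ) ≡ (ψ ⇒ ψ) = 1 − |0.750 − 1.000| = 1 − 0.250 = 0.750
φ ≡ (¬(χ ⊙ ¬ψ) ≡ (ψ ⇒ ψ)) = 1 − |0.735 − 0.750| = 1 − 0.015 = 0.985
(χ ≡ χ) ≡ (φ ≡ (¬(χ ⊙ ¬ψ) ≡ (ψ ⇒ ψ))) = 1 − |1.000 − 0.985| = 1 − 0.015 = 0.985
φ ⇒ θ = min(1, 1 − 0.735 + 0.303) = min(1, 0.568) = 0.568
((χ ≡ χ) ≡ (φ ≡ (¬(χ ⊙ ¬ψ) ≡ (ψ ⇒ ψ)))) ≡ (φ ⇒ θ) = 1 − |0.985 − 0.568| = 1 − 0.417 = 0.583

0.583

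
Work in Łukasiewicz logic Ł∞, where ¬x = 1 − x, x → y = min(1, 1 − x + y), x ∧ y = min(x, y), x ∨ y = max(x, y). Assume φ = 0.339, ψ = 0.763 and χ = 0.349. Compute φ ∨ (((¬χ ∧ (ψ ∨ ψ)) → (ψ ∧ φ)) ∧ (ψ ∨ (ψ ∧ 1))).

¬χ = 1 − 0.349 = 0.651
ψ ∨ ψ = max(0.763, 0.763) = 0.763
¬χ ∧ (ψ ∨ ψ) = min(0.651, 0.763) = 0.651
ψ ∧ φ = min(0.763, 0.339) = 0.339
(¬χ ∧ (ψ ∨ ψ)) → (ψ ∧ φ) = min(1, 1 − 0.651 + 0.339) = min(1, 0.688) = 0.688
ψ ∧ 1 = min(0.763, 1.000) = 0.763
ψ ∨ (ψ ∧ 1) = max(0.763, 0.763) = 0.763
((¬χ ∧ (ψ ∨ ψ)) → (ψ ∧ φ)) ∧ (ψ ∨ (ψ ∧ 1)) = min(0.688, 0.763) = 0.688
φ ∨ (((¬χ ∧ (ψ ∨ ψ)) → (ψ ∧ φ)) ∧ (ψ ∨ (ψ ∧ 1))) = max(0.339, 0.688) = 0.688

0.688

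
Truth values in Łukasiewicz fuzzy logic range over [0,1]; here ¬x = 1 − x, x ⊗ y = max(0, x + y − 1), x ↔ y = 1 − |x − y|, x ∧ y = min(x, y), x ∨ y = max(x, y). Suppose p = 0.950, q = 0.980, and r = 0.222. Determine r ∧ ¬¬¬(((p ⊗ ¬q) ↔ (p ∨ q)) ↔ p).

0.222

¬q = 1 − 0.980 = 0.020
p ⊗ ¬q = max(0, 0.950 + 0.020 − 1) = max(0, -0.030) = 0.000
p ∨ q = max(0.950, 0.980) = 0.980
(p ⊗ ¬q) ↔ (p ∨ q) = 1 − |0.000 − 0.980| = 1 − 0.980 = 0.020
((p ⊗ ¬q) ↔ (p ∨ q)) ↔ p = 1 − |0.020 − 0.950| = 1 − 0.930 = 0.070
¬(((p ⊗ ¬q) ↔ (p ∨ q)) ↔ p) = 1 − 0.070 = 0.930
¬¬(((p ⊗ ¬q) ↔ (p ∨ q)) ↔ p) = 1 − 0.930 = 0.070
¬¬¬(((p ⊗ ¬q) ↔ (p ∨ q)) ↔ p) = 1 − 0.070 = 0.930
r ∧ ¬¬¬(((p ⊗ ¬q) ↔ (p ∨ q)) ↔ p) = min(0.222, 0.930) = 0.222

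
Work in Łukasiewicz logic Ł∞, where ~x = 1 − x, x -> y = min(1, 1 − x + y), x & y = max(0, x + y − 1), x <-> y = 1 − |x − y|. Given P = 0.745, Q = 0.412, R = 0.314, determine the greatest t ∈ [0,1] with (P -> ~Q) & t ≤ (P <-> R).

~Q = 1 − 0.412 = 0.588
P -> ~Q = min(1, 1 − 0.745 + 0.588) = min(1, 0.843) = 0.843
So the left factor is P -> ~Q = 0.843.
P <-> R = 1 − |0.745 − 0.314| = 1 − 0.431 = 0.569
So the right-hand bound is P <-> R = 0.569.
The residuum of the Łukasiewicz t-norm gives the supremum: min(1, 1 − 0.843 + 0.569).
1 − 0.843 + 0.569 = 0.726, so t = min(1, 0.726) = 0.726.
Check: 0.843 & 0.726 = max(0, 0.569) = 0.569 ≤ 0.569.

0.726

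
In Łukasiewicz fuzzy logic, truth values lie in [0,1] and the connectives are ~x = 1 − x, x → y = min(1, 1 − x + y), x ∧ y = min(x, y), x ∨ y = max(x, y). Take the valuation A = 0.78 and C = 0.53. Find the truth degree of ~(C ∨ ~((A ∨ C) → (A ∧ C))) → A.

A ∨ C = max(0.78, 0.53) = 0.78
A ∧ C = min(0.78, 0.53) = 0.53
(A ∨ C) → (A ∧ C) = min(1, 1 − 0.78 + 0.53) = min(1, 0.75) = 0.75
~((A ∨ C) → (A ∧ C)) = 1 − 0.75 = 0.25
C ∨ ~((A ∨ C) → (A ∧ C)) = max(0.53, 0.25) = 0.53
~(C ∨ ~((A ∨ C) → (A ∧ C))) = 1 − 0.53 = 0.47
~(C ∨ ~((A ∨ C) → (A ∧ C))) → A = min(1, 1 − 0.47 + 0.78) = min(1, 1.31) = 1.00

1.00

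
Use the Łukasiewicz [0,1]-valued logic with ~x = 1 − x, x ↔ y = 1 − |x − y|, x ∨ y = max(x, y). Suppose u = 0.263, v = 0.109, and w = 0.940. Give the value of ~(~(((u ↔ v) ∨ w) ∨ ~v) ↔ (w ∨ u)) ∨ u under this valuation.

0.880

u ↔ v = 1 − |0.263 − 0.109| = 1 − 0.154 = 0.846
(u ↔ v) ∨ w = max(0.846, 0.940) = 0.940
~v = 1 − 0.109 = 0.891
((u ↔ v) ∨ w) ∨ ~v = max(0.940, 0.891) = 0.940
~(((u ↔ v) ∨ w) ∨ ~v) = 1 − 0.940 = 0.060
w ∨ u = max(0.940, 0.263) = 0.940
~(((u ↔ v) ∨ w) ∨ ~v) ↔ (w ∨ u) = 1 − |0.060 − 0.940| = 1 − 0.880 = 0.120
~(~(((u ↔ v) ∨ w) ∨ ~v) ↔ (w ∨ u)) = 1 − 0.120 = 0.880
~(~(((u ↔ v) ∨ w) ∨ ~v) ↔ (w ∨ u)) ∨ u = max(0.880, 0.263) = 0.880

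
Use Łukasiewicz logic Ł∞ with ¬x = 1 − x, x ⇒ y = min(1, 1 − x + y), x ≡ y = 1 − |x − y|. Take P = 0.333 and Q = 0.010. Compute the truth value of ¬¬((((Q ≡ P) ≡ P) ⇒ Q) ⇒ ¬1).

0.646

Q ≡ P = 1 − |0.010 − 0.333| = 1 − 0.323 = 0.677
(Q ≡ P) ≡ P = 1 − |0.677 − 0.333| = 1 − 0.344 = 0.656
((Q ≡ P) ≡ P) ⇒ Q = min(1, 1 − 0.656 + 0.010) = min(1, 0.354) = 0.354
¬1 = 1 − 1.000 = 0.000
(((Q ≡ P) ≡ P) ⇒ Q) ⇒ ¬1 = min(1, 1 − 0.354 + 0.000) = min(1, 0.646) = 0.646
¬((((Q ≡ P) ≡ P) ⇒ Q) ⇒ ¬1) = 1 − 0.646 = 0.354
¬¬((((Q ≡ P) ≡ P) ⇒ Q) ⇒ ¬1) = 1 − 0.354 = 0.646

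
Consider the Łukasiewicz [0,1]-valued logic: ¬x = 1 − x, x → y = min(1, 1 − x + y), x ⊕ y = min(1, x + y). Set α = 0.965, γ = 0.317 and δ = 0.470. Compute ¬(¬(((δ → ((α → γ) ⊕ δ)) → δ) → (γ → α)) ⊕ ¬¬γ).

0.683

α → γ = min(1, 1 − 0.965 + 0.317) = min(1, 0.352) = 0.352
(α → γ) ⊕ δ = min(1, 0.352 + 0.470) = min(1, 0.822) = 0.822
δ → ((α → γ) ⊕ δ) = min(1, 1 − 0.470 + 0.822) = min(1, 1.352) = 1.000
(δ → ((α → γ) ⊕ δ)) → δ = min(1, 1 − 1.000 + 0.470) = min(1, 0.470) = 0.470
γ → α = min(1, 1 − 0.317 + 0.965) = min(1, 1.648) = 1.000
((δ → ((α → γ) ⊕ δ)) → δ) → (γ → α) = min(1, 1 − 0.470 + 1.000) = min(1, 1.530) = 1.000
¬(((δ → ((α → γ) ⊕ δ)) → δ) → (γ → α)) = 1 − 1.000 = 0.000
¬γ = 1 − 0.317 = 0.683
¬¬γ = 1 − 0.683 = 0.317
¬(((δ → ((α → γ) ⊕ δ)) → δ) → (γ → α)) ⊕ ¬¬γ = min(1, 0.000 + 0.317) = min(1, 0.317) = 0.317
¬(¬(((δ → ((α → γ) ⊕ δ)) → δ) → (γ → α)) ⊕ ¬¬γ) = 1 − 0.317 = 0.683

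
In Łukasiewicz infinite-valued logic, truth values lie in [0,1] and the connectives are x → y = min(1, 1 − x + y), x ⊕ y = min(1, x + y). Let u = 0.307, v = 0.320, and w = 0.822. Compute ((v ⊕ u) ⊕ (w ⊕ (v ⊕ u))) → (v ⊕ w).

v ⊕ u = min(1, 0.320 + 0.307) = min(1, 0.627) = 0.627
w ⊕ (v ⊕ u) = min(1, 0.822 + 0.627) = min(1, 1.449) = 1.000
(v ⊕ u) ⊕ (w ⊕ (v ⊕ u)) = min(1, 0.627 + 1.000) = min(1, 1.627) = 1.000
v ⊕ w = min(1, 0.320 + 0.822) = min(1, 1.142) = 1.000
((v ⊕ u) ⊕ (w ⊕ (v ⊕ u))) → (v ⊕ w) = min(1, 1 − 1.000 + 1.000) = min(1, 1.000) = 1.000

1.000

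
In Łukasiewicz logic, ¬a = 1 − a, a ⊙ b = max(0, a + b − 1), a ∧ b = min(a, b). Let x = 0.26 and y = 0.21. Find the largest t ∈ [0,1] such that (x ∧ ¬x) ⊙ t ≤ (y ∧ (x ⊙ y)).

0.74

¬x = 1 − 0.26 = 0.74
x ∧ ¬x = min(0.26, 0.74) = 0.26
So the left factor is x ∧ ¬x = 0.26.
x ⊙ y = max(0, 0.26 + 0.21 − 1) = max(0, -0.53) = 0.00
y ∧ (x ⊙ y) = min(0.21, 0.00) = 0.00
So the right-hand bound is y ∧ (x ⊙ y) = 0.00.
The residuum of the Łukasiewicz t-norm gives the supremum: min(1, 1 − 0.26 + 0.00).
1 − 0.26 + 0.00 = 0.74, so t = min(1, 0.74) = 0.74.
Check: 0.26 ⊙ 0.74 = max(0, 0.00) = 0.00 ≤ 0.00.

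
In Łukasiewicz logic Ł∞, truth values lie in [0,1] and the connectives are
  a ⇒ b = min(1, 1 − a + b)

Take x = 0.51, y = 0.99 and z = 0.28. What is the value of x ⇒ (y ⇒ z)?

y ⇒ z = min(1, 1 − 0.99 + 0.28) = min(1, 0.29) = 0.29
x ⇒ (y ⇒ z) = min(1, 1 − 0.51 + 0.29) = min(1, 0.78) = 0.78

0.78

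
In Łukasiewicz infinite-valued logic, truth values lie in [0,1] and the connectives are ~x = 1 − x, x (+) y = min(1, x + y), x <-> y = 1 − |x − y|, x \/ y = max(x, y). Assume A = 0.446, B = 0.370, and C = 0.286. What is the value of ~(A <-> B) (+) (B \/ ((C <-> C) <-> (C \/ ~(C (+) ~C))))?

A <-> B = 1 − |0.446 − 0.370| = 1 − 0.076 = 0.924
~(A <-> B) = 1 − 0.924 = 0.076
C <-> C = 1 − |0.286 − 0.286| = 1 − 0.000 = 1.000
~C = 1 − 0.286 = 0.714
C (+) ~C = min(1, 0.286 + 0.714) = min(1, 1.000) = 1.000
~(C (+) ~C) = 1 − 1.000 = 0.000
C \/ ~(C (+) ~C) = max(0.286, 0.000) = 0.286
(C <-> C) <-> (C \/ ~(C (+) ~C)) = 1 − |1.000 − 0.286| = 1 − 0.714 = 0.286
B \/ ((C <-> C) <-> (C \/ ~(C (+) ~C))) = max(0.370, 0.286) = 0.370
~(A <-> B) (+) (B \/ ((C <-> C) <-> (C \/ ~(C (+) ~C)))) = min(1, 0.076 + 0.370) = min(1, 0.446) = 0.446

0.446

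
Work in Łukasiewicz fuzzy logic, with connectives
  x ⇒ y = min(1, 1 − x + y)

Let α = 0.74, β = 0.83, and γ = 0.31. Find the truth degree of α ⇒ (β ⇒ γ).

0.74

β ⇒ γ = min(1, 1 − 0.83 + 0.31) = min(1, 0.48) = 0.48
α ⇒ (β ⇒ γ) = min(1, 1 − 0.74 + 0.48) = min(1, 0.74) = 0.74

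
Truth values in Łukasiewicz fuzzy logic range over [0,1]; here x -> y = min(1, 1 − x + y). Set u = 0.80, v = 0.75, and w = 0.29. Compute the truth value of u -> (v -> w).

0.74

v -> w = min(1, 1 − 0.75 + 0.29) = min(1, 0.54) = 0.54
u -> (v -> w) = min(1, 1 − 0.80 + 0.54) = min(1, 0.74) = 0.74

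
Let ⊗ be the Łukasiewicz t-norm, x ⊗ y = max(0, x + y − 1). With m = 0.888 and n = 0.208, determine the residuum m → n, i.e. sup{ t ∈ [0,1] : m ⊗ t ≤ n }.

The residuum of the Łukasiewicz t-norm gives the supremum: min(1, 1 − 0.888 + 0.208).
1 − 0.888 + 0.208 = 0.320, so t = min(1, 0.320) = 0.320.
Check: 0.888 ⊗ 0.320 = max(0, 0.208) = 0.208 ≤ 0.208.

0.320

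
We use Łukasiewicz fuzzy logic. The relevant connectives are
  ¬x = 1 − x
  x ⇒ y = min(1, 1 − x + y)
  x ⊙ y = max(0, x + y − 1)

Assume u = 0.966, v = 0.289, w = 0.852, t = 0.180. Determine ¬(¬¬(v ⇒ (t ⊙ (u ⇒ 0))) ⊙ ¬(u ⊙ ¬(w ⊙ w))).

0.551

u ⇒ 0 = min(1, 1 − 0.966 + 0.000) = min(1, 0.034) = 0.034
t ⊙ (u ⇒ 0) = max(0, 0.180 + 0.034 − 1) = max(0, -0.786) = 0.000
v ⇒ (t ⊙ (u ⇒ 0)) = min(1, 1 − 0.289 + 0.000) = min(1, 0.711) = 0.711
¬(v ⇒ (t ⊙ (u ⇒ 0))) = 1 − 0.711 = 0.289
¬¬(v ⇒ (t ⊙ (u ⇒ 0))) = 1 − 0.289 = 0.711
w ⊙ w = max(0, 0.852 + 0.852 − 1) = max(0, 0.704) = 0.704
¬(w ⊙ w) = 1 − 0.704 = 0.296
u ⊙ ¬(w ⊙ w) = max(0, 0.966 + 0.296 − 1) = max(0, 0.262) = 0.262
¬(u ⊙ ¬(w ⊙ w)) = 1 − 0.262 = 0.738
¬¬(v ⇒ (t ⊙ (u ⇒ 0))) ⊙ ¬(u ⊙ ¬(w ⊙ w)) = max(0, 0.711 + 0.738 − 1) = max(0, 0.449) = 0.449
¬(¬¬(v ⇒ (t ⊙ (u ⇒ 0))) ⊙ ¬(u ⊙ ¬(w ⊙ w))) = 1 − 0.449 = 0.551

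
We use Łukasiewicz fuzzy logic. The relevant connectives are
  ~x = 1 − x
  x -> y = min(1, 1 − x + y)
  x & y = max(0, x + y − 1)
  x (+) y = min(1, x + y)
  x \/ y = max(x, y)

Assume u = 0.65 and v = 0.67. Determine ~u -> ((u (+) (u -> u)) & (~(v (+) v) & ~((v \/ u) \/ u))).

~u = 1 − 0.65 = 0.35
u -> u = min(1, 1 − 0.65 + 0.65) = min(1, 1.00) = 1.00
u (+) (u -> u) = min(1, 0.65 + 1.00) = min(1, 1.65) = 1.00
v (+) v = min(1, 0.67 + 0.67) = min(1, 1.34) = 1.00
~(v (+) v) = 1 − 1.00 = 0.00
v \/ u = max(0.67, 0.65) = 0.67
(v \/ u) \/ u = max(0.67, 0.65) = 0.67
~((v \/ u) \/ u) = 1 − 0.67 = 0.33
~(v (+) v) & ~((v \/ u) \/ u) = max(0, 0.00 + 0.33 − 1) = max(0, -0.67) = 0.00
(u (+) (u -> u)) & (~(v (+) v) & ~((v \/ u) \/ u)) = max(0, 1.00 + 0.00 − 1) = max(0, 0.00) = 0.00
~u -> ((u (+) (u -> u)) & (~(v (+) v) & ~((v \/ u) \/ u))) = min(1, 1 − 0.35 + 0.00) = min(1, 0.65) = 0.65

0.65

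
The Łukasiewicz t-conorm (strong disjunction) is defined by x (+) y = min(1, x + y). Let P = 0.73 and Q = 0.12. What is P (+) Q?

P (+) Q = min(1, 0.73 + 0.12) = min(1, 0.85) = 0.85
For comparison, the Gödel t-conorm max(x, y) would give 0.73.

0.85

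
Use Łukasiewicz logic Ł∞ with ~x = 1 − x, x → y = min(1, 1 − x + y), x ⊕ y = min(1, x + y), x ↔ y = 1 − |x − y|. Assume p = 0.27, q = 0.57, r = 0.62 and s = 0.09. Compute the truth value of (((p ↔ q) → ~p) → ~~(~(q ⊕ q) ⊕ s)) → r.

1.00

p ↔ q = 1 − |0.27 − 0.57| = 1 − 0.30 = 0.70
~p = 1 − 0.27 = 0.73
(p ↔ q) → ~p = min(1, 1 − 0.70 + 0.73) = min(1, 1.03) = 1.00
q ⊕ q = min(1, 0.57 + 0.57) = min(1, 1.14) = 1.00
~(q ⊕ q) = 1 − 1.00 = 0.00
~(q ⊕ q) ⊕ s = min(1, 0.00 + 0.09) = min(1, 0.09) = 0.09
~(~(q ⊕ q) ⊕ s) = 1 − 0.09 = 0.91
~~(~(q ⊕ q) ⊕ s) = 1 − 0.91 = 0.09
((p ↔ q) → ~p) → ~~(~(q ⊕ q) ⊕ s) = min(1, 1 − 1.00 + 0.09) = min(1, 0.09) = 0.09
(((p ↔ q) → ~p) → ~~(~(q ⊕ q) ⊕ s)) → r = min(1, 1 − 0.09 + 0.62) = min(1, 1.53) = 1.00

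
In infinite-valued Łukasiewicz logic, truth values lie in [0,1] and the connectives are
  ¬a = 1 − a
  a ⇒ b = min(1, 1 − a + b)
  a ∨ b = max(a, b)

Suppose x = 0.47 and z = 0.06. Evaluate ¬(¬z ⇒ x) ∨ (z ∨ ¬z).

¬z = 1 − 0.06 = 0.94
¬z ⇒ x = min(1, 1 − 0.94 + 0.47) = min(1, 0.53) = 0.53
¬(¬z ⇒ x) = 1 − 0.53 = 0.47
z ∨ ¬z = max(0.06, 0.94) = 0.94
¬(¬z ⇒ x) ∨ (z ∨ ¬z) = max(0.47, 0.94) = 0.94

0.94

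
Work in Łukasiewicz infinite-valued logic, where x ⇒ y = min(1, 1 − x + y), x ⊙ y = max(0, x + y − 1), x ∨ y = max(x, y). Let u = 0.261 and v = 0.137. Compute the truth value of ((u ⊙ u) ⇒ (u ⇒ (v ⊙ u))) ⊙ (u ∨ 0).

u ⊙ u = max(0, 0.261 + 0.261 − 1) = max(0, -0.478) = 0.000
v ⊙ u = max(0, 0.137 + 0.261 − 1) = max(0, -0.602) = 0.000
u ⇒ (v ⊙ u) = min(1, 1 − 0.261 + 0.000) = min(1, 0.739) = 0.739
(u ⊙ u) ⇒ (u ⇒ (v ⊙ u)) = min(1, 1 − 0.000 + 0.739) = min(1, 1.739) = 1.000
u ∨ 0 = max(0.261, 0.000) = 0.261
((u ⊙ u) ⇒ (u ⇒ (v ⊙ u))) ⊙ (u ∨ 0) = max(0, 1.000 + 0.261 − 1) = max(0, 0.261) = 0.261

0.261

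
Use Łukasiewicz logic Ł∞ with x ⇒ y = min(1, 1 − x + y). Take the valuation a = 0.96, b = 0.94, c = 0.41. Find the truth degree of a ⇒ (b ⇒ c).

0.51

b ⇒ c = min(1, 1 − 0.94 + 0.41) = min(1, 0.47) = 0.47
a ⇒ (b ⇒ c) = min(1, 1 − 0.96 + 0.47) = min(1, 0.51) = 0.51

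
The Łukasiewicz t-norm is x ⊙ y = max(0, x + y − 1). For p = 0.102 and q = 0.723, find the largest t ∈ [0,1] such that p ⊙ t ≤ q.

1.000

The residuum of the Łukasiewicz t-norm gives the supremum: min(1, 1 − 0.102 + 0.723).
1 − 0.102 + 0.723 = 1.621, so t = min(1, 1.621) = 1.000.
Check: 0.102 ⊙ 1.000 = max(0, 0.102) = 0.102 ≤ 0.723.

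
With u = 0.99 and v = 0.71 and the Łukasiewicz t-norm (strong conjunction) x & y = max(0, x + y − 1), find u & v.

u & v = max(0, 0.99 + 0.71 − 1) = max(0, 0.70) = 0.70
For comparison, the Gödel (minimum) t-norm min(x, y) would give 0.71.

0.70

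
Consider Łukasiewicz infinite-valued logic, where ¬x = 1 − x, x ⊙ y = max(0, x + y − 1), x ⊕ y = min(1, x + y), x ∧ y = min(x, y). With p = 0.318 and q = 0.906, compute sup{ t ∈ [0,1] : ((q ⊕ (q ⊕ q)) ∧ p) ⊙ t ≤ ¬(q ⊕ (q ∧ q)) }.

0.682

q ⊕ q = min(1, 0.906 + 0.906) = min(1, 1.812) = 1.000
q ⊕ (q ⊕ q) = min(1, 0.906 + 1.000) = min(1, 1.906) = 1.000
(q ⊕ (q ⊕ q)) ∧ p = min(1.000, 0.318) = 0.318
So the left factor is (q ⊕ (q ⊕ q)) ∧ p = 0.318.
q ∧ q = min(0.906, 0.906) = 0.906
q ⊕ (q ∧ q) = min(1, 0.906 + 0.906) = min(1, 1.812) = 1.000
¬(q ⊕ (q ∧ q)) = 1 − 1.000 = 0.000
So the right-hand bound is ¬(q ⊕ (q ∧ q)) = 0.000.
The residuum of the Łukasiewicz t-norm gives the supremum: min(1, 1 − 0.318 + 0.000).
1 − 0.318 + 0.000 = 0.682, so t = min(1, 0.682) = 0.682.
Check: 0.318 ⊙ 0.682 = max(0, 0.000) = 0.000 ≤ 0.000.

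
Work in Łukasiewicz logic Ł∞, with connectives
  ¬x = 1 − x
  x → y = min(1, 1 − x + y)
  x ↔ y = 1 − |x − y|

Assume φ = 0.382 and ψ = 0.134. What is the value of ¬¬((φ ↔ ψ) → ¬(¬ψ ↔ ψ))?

φ ↔ ψ = 1 − |0.382 − 0.134| = 1 − 0.248 = 0.752
¬ψ = 1 − 0.134 = 0.866
¬ψ ↔ ψ = 1 − |0.866 − 0.134| = 1 − 0.732 = 0.268
¬(¬ψ ↔ ψ) = 1 − 0.268 = 0.732
(φ ↔ ψ) → ¬(¬ψ ↔ ψ) = min(1, 1 − 0.752 + 0.732) = min(1, 0.980) = 0.980
¬((φ ↔ ψ) → ¬(¬ψ ↔ ψ)) = 1 − 0.980 = 0.020
¬¬((φ ↔ ψ) → ¬(¬ψ ↔ ψ)) = 1 − 0.020 = 0.980

0.980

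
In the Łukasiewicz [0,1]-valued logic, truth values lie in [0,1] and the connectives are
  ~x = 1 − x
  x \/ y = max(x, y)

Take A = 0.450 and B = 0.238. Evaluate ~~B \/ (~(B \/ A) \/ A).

~B = 1 − 0.238 = 0.762
~~B = 1 − 0.762 = 0.238
B \/ A = max(0.238, 0.450) = 0.450
~(B \/ A) = 1 − 0.450 = 0.550
~(B \/ A) \/ A = max(0.550, 0.450) = 0.550
~~B \/ (~(B \/ A) \/ A) = max(0.238, 0.550) = 0.550

0.550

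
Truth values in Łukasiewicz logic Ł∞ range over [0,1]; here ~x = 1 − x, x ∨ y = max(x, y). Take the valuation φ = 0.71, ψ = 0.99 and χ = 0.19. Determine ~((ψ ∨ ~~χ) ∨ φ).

~χ = 1 − 0.19 = 0.81
~~χ = 1 − 0.81 = 0.19
ψ ∨ ~~χ = max(0.99, 0.19) = 0.99
(ψ ∨ ~~χ) ∨ φ = max(0.99, 0.71) = 0.99
~((ψ ∨ ~~χ) ∨ φ) = 1 − 0.99 = 0.01

0.01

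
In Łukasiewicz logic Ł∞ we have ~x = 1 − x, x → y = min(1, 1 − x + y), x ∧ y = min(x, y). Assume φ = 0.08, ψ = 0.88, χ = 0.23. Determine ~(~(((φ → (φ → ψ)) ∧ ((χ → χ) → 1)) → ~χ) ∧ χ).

0.77

φ → ψ = min(1, 1 − 0.08 + 0.88) = min(1, 1.80) = 1.00
φ → (φ → ψ) = min(1, 1 − 0.08 + 1.00) = min(1, 1.92) = 1.00
χ → χ = min(1, 1 − 0.23 + 0.23) = min(1, 1.00) = 1.00
(χ → χ) → 1 = min(1, 1 − 1.00 + 1.00) = min(1, 1.00) = 1.00
(φ → (φ → ψ)) ∧ ((χ → χ) → 1) = min(1.00, 1.00) = 1.00
~χ = 1 − 0.23 = 0.77
((φ → (φ → ψ)) ∧ ((χ → χ) → 1)) → ~χ = min(1, 1 − 1.00 + 0.77) = min(1, 0.77) = 0.77
~(((φ → (φ → ψ)) ∧ ((χ → χ) → 1)) → ~χ) = 1 − 0.77 = 0.23
~(((φ → (φ → ψ)) ∧ ((χ → χ) → 1)) → ~χ) ∧ χ = min(0.23, 0.23) = 0.23
~(~(((φ → (φ → ψ)) ∧ ((χ → χ) → 1)) → ~χ) ∧ χ) = 1 − 0.23 = 0.77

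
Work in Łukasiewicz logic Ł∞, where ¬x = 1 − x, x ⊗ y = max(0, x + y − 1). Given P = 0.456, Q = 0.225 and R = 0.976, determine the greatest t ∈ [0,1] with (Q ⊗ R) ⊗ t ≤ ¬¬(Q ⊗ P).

Q ⊗ R = max(0, 0.225 + 0.976 − 1) = max(0, 0.201) = 0.201
So the left factor is Q ⊗ R = 0.201.
Q ⊗ P = max(0, 0.225 + 0.456 − 1) = max(0, -0.319) = 0.000
¬(Q ⊗ P) = 1 − 0.000 = 1.000
¬¬(Q ⊗ P) = 1 − 1.000 = 0.000
So the right-hand bound is ¬¬(Q ⊗ P) = 0.000.
The residuum of the Łukasiewicz t-norm gives the supremum: min(1, 1 − 0.201 + 0.000).
1 − 0.201 + 0.000 = 0.799, so t = min(1, 0.799) = 0.799.
Check: 0.201 ⊗ 0.799 = max(0, 0.000) = 0.000 ≤ 0.000.

0.799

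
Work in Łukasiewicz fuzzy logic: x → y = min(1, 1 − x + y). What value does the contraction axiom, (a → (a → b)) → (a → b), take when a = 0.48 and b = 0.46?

a → b = min(1, 1 − 0.48 + 0.46) = min(1, 0.98) = 0.98
a → (a → b) = min(1, 1 − 0.48 + 0.98) = min(1, 1.50) = 1.00
(a → (a → b)) → (a → b) = min(1, 1 − 1.00 + 0.98) = min(1, 0.98) = 0.98
(The value 0.98 < 1 shows this instance is not satisfied; fails in Ł∞ (the t-norm is not idempotent).)

0.98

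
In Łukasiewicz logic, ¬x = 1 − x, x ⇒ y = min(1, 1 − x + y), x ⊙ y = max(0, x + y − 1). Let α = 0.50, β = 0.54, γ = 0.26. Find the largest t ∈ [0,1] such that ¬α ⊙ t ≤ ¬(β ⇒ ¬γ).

¬α = 1 − 0.50 = 0.50
So the left factor is ¬α = 0.50.
¬γ = 1 − 0.26 = 0.74
β ⇒ ¬γ = min(1, 1 − 0.54 + 0.74) = min(1, 1.20) = 1.00
¬(β ⇒ ¬γ) = 1 − 1.00 = 0.00
So the right-hand bound is ¬(β ⇒ ¬γ) = 0.00.
The residuum of the Łukasiewicz t-norm gives the supremum: min(1, 1 − 0.50 + 0.00).
1 − 0.50 + 0.00 = 0.50, so t = min(1, 0.50) = 0.50.
Check: 0.50 ⊙ 0.50 = max(0, 0.00) = 0.00 ≤ 0.00.

0.50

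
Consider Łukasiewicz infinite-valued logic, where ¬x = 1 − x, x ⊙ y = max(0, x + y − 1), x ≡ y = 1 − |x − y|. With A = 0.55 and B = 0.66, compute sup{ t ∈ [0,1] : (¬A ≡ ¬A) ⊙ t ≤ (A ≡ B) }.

0.89

¬A = 1 − 0.55 = 0.45
¬A ≡ ¬A = 1 − |0.45 − 0.45| = 1 − 0.00 = 1.00
So the left factor is ¬A ≡ ¬A = 1.00.
A ≡ B = 1 − |0.55 − 0.66| = 1 − 0.11 = 0.89
So the right-hand bound is A ≡ B = 0.89.
The residuum of the Łukasiewicz t-norm gives the supremum: min(1, 1 − 1.00 + 0.89).
1 − 1.00 + 0.89 = 0.89, so t = min(1, 0.89) = 0.89.
Check: 1.00 ⊙ 0.89 = max(0, 0.89) = 0.89 ≤ 0.89.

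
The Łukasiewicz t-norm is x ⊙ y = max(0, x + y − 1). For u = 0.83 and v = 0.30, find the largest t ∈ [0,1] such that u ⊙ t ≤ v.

0.47

The residuum of the Łukasiewicz t-norm gives the supremum: min(1, 1 − 0.83 + 0.30).
1 − 0.83 + 0.30 = 0.47, so t = min(1, 0.47) = 0.47.
Check: 0.83 ⊙ 0.47 = max(0, 0.30) = 0.30 ≤ 0.30.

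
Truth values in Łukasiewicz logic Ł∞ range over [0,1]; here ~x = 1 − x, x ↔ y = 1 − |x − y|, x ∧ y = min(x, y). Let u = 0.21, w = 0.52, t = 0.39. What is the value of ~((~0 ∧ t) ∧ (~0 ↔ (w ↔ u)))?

~0 = 1 − 0.00 = 1.00
~0 ∧ t = min(1.00, 0.39) = 0.39
w ↔ u = 1 − |0.52 − 0.21| = 1 − 0.31 = 0.69
~0 ↔ (w ↔ u) = 1 − |1.00 − 0.69| = 1 − 0.31 = 0.69
(~0 ∧ t) ∧ (~0 ↔ (w ↔ u)) = min(0.39, 0.69) = 0.39
~((~0 ∧ t) ∧ (~0 ↔ (w ↔ u))) = 1 − 0.39 = 0.61

0.61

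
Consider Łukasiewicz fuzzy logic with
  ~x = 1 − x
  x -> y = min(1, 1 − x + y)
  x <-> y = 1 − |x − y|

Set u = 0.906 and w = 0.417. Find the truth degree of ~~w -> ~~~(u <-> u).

0.583

~w = 1 − 0.417 = 0.583
~~w = 1 − 0.583 = 0.417
u <-> u = 1 − |0.906 − 0.906| = 1 − 0.000 = 1.000
~(u <-> u) = 1 − 1.000 = 0.000
~~(u <-> u) = 1 − 0.000 = 1.000
~~~(u <-> u) = 1 − 1.000 = 0.000
~~w -> ~~~(u <-> u) = min(1, 1 − 0.417 + 0.000) = min(1, 0.583) = 0.583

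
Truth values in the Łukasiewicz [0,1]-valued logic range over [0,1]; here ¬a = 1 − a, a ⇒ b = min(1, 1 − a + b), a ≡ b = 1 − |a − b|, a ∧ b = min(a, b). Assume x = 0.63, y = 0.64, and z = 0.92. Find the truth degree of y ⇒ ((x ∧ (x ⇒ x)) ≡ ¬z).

0.81

x ⇒ x = min(1, 1 − 0.63 + 0.63) = min(1, 1.00) = 1.00
x ∧ (x ⇒ x) = min(0.63, 1.00) = 0.63
¬z = 1 − 0.92 = 0.08
(x ∧ (x ⇒ x)) ≡ ¬z = 1 − |0.63 − 0.08| = 1 − 0.55 = 0.45
y ⇒ ((x ∧ (x ⇒ x)) ≡ ¬z) = min(1, 1 − 0.64 + 0.45) = min(1, 0.81) = 0.81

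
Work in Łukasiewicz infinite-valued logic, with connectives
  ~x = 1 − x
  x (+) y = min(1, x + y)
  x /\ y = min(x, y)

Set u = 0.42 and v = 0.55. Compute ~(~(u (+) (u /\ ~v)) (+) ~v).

0.39

~v = 1 − 0.55 = 0.45
u /\ ~v = min(0.42, 0.45) = 0.42
u (+) (u /\ ~v) = min(1, 0.42 + 0.42) = min(1, 0.84) = 0.84
~(u (+) (u /\ ~v)) = 1 − 0.84 = 0.16
~(u (+) (u /\ ~v)) (+) ~v = min(1, 0.16 + 0.45) = min(1, 0.61) = 0.61
~(~(u (+) (u /\ ~v)) (+) ~v) = 1 − 0.61 = 0.39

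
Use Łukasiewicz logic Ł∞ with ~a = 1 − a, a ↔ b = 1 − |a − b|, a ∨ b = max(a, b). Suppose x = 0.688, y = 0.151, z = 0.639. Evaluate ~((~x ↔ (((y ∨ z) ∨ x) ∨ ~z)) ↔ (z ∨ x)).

0.064

~x = 1 − 0.688 = 0.312
y ∨ z = max(0.151, 0.639) = 0.639
(y ∨ z) ∨ x = max(0.639, 0.688) = 0.688
~z = 1 − 0.639 = 0.361
((y ∨ z) ∨ x) ∨ ~z = max(0.688, 0.361) = 0.688
~x ↔ (((y ∨ z) ∨ x) ∨ ~z) = 1 − |0.312 − 0.688| = 1 − 0.376 = 0.624
z ∨ x = max(0.639, 0.688) = 0.688
(~x ↔ (((y ∨ z) ∨ x) ∨ ~z)) ↔ (z ∨ x) = 1 − |0.624 − 0.688| = 1 − 0.064 = 0.936
~((~x ↔ (((y ∨ z) ∨ x) ∨ ~z)) ↔ (z ∨ x)) = 1 − 0.936 = 0.064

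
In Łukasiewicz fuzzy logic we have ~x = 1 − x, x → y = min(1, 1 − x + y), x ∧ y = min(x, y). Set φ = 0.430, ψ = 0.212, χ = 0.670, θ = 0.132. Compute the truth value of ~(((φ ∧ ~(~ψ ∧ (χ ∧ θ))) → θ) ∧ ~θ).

0.298

~ψ = 1 − 0.212 = 0.788
χ ∧ θ = min(0.670, 0.132) = 0.132
~ψ ∧ (χ ∧ θ) = min(0.788, 0.132) = 0.132
~(~ψ ∧ (χ ∧ θ)) = 1 − 0.132 = 0.868
φ ∧ ~(~ψ ∧ (χ ∧ θ)) = min(0.430, 0.868) = 0.430
(φ ∧ ~(~ψ ∧ (χ ∧ θ))) → θ = min(1, 1 − 0.430 + 0.132) = min(1, 0.702) = 0.702
~θ = 1 − 0.132 = 0.868
((φ ∧ ~(~ψ ∧ (χ ∧ θ))) → θ) ∧ ~θ = min(0.702, 0.868) = 0.702
~(((φ ∧ ~(~ψ ∧ (χ ∧ θ))) → θ) ∧ ~θ) = 1 − 0.702 = 0.298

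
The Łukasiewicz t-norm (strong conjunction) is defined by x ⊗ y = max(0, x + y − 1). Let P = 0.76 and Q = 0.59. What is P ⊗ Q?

P ⊗ Q = max(0, 0.76 + 0.59 − 1) = max(0, 0.35) = 0.35
For comparison, the Gödel (minimum) t-norm min(x, y) would give 0.59.

0.35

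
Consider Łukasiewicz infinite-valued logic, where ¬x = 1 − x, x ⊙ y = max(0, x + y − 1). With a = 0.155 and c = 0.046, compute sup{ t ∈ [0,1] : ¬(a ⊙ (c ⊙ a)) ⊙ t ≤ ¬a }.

0.845

c ⊙ a = max(0, 0.046 + 0.155 − 1) = max(0, -0.799) = 0.000
a ⊙ (c ⊙ a) = max(0, 0.155 + 0.000 − 1) = max(0, -0.845) = 0.000
¬(a ⊙ (c ⊙ a)) = 1 − 0.000 = 1.000
So the left factor is ¬(a ⊙ (c ⊙ a)) = 1.000.
¬a = 1 − 0.155 = 0.845
So the right-hand bound is ¬a = 0.845.
The residuum of the Łukasiewicz t-norm gives the supremum: min(1, 1 − 1.000 + 0.845).
1 − 1.000 + 0.845 = 0.845, so t = min(1, 0.845) = 0.845.
Check: 1.000 ⊙ 0.845 = max(0, 0.845) = 0.845 ≤ 0.845.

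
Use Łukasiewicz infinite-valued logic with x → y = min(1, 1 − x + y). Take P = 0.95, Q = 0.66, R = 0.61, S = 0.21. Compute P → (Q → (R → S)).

0.99

R → S = min(1, 1 − 0.61 + 0.21) = min(1, 0.60) = 0.60
Q → (R → S) = min(1, 1 − 0.66 + 0.60) = min(1, 0.94) = 0.94
P → (Q → (R → S)) = min(1, 1 − 0.95 + 0.94) = min(1, 0.99) = 0.99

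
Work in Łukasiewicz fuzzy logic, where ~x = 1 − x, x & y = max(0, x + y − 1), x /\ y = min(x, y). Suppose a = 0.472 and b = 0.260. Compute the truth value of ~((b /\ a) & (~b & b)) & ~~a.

b /\ a = min(0.260, 0.472) = 0.260
~b = 1 − 0.260 = 0.740
~b & b = max(0, 0.740 + 0.260 − 1) = max(0, 0.000) = 0.000
(b /\ a) & (~b & b) = max(0, 0.260 + 0.000 − 1) = max(0, -0.740) = 0.000
~((b /\ a) & (~b & b)) = 1 − 0.000 = 1.000
~a = 1 − 0.472 = 0.528
~~a = 1 − 0.528 = 0.472
~((b /\ a) & (~b & b)) & ~~a = max(0, 1.000 + 0.472 − 1) = max(0, 0.472) = 0.472

0.472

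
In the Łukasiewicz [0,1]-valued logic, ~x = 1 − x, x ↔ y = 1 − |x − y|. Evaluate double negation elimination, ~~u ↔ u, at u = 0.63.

~u = 1 − 0.63 = 0.37
~~u = 1 − 0.37 = 0.63
~~u ↔ u = 1 − |0.63 − 0.63| = 1 − 0.00 = 1.00
(As expected: always 1 in Ł∞ since negation is involutive.)

1.00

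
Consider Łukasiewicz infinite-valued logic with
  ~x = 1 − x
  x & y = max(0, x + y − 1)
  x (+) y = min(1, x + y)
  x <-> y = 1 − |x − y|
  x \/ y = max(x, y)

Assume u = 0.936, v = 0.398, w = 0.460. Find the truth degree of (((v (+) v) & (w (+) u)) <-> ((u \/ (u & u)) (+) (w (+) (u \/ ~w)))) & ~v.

0.398

v (+) v = min(1, 0.398 + 0.398) = min(1, 0.796) = 0.796
w (+) u = min(1, 0.460 + 0.936) = min(1, 1.396) = 1.000
(v (+) v) & (w (+) u) = max(0, 0.796 + 1.000 − 1) = max(0, 0.796) = 0.796
u & u = max(0, 0.936 + 0.936 − 1) = max(0, 0.872) = 0.872
u \/ (u & u) = max(0.936, 0.872) = 0.936
~w = 1 − 0.460 = 0.540
u \/ ~w = max(0.936, 0.540) = 0.936
w (+) (u \/ ~w) = min(1, 0.460 + 0.936) = min(1, 1.396) = 1.000
(u \/ (u & u)) (+) (w (+) (u \/ ~w)) = min(1, 0.936 + 1.000) = min(1, 1.936) = 1.000
((v (+) v) & (w (+) u)) <-> ((u \/ (u & u)) (+) (w (+) (u \/ ~w))) = 1 − |0.796 − 1.000| = 1 − 0.204 = 0.796
~v = 1 − 0.398 = 0.602
(((v (+) v) & (w (+) u)) <-> ((u \/ (u & u)) (+) (w (+) (u \/ ~w)))) & ~v = max(0, 0.796 + 0.602 − 1) = max(0, 0.398) = 0.398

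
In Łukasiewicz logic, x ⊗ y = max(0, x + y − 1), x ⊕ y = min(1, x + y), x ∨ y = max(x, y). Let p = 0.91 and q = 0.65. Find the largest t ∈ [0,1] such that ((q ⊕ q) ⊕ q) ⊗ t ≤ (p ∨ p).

q ⊕ q = min(1, 0.65 + 0.65) = min(1, 1.30) = 1.00
(q ⊕ q) ⊕ q = min(1, 1.00 + 0.65) = min(1, 1.65) = 1.00
So the left factor is (q ⊕ q) ⊕ q = 1.00.
p ∨ p = max(0.91, 0.91) = 0.91
So the right-hand bound is p ∨ p = 0.91.
The residuum of the Łukasiewicz t-norm gives the supremum: min(1, 1 − 1.00 + 0.91).
1 − 1.00 + 0.91 = 0.91, so t = min(1, 0.91) = 0.91.
Check: 1.00 ⊗ 0.91 = max(0, 0.91) = 0.91 ≤ 0.91.

0.91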